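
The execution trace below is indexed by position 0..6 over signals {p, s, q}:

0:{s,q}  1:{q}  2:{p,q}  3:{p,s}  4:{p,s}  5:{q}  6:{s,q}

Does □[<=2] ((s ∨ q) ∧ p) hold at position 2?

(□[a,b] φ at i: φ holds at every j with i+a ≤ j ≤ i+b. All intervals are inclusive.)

Yes

Check ((s ∨ q) ∧ p) at every j in [2,4]:
  j=2: true
  j=3: true
  j=4: true
All positions satisfy it → formula holds.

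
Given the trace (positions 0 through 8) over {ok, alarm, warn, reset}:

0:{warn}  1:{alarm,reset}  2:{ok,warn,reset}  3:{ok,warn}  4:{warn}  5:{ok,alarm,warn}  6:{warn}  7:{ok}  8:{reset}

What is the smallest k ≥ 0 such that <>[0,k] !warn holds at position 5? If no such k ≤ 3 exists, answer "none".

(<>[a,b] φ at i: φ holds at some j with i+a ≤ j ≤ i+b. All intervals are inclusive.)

2

Scan j = 5,6,… for !warn:
  j=5: fails
  j=6: fails
  j=7: holds
First hit at j=7, so smallest k = 7-5 = 2.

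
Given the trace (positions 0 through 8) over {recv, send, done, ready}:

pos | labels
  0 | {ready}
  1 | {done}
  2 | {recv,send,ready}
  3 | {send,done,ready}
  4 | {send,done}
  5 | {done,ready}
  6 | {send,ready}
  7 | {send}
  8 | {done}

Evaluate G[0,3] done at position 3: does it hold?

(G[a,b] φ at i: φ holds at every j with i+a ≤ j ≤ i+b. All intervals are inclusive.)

Check done at every j in [3,6]:
  j=3: true
  j=4: true
  j=5: true
  j=6: false
Fails at j=6 → formula fails.

Does not hold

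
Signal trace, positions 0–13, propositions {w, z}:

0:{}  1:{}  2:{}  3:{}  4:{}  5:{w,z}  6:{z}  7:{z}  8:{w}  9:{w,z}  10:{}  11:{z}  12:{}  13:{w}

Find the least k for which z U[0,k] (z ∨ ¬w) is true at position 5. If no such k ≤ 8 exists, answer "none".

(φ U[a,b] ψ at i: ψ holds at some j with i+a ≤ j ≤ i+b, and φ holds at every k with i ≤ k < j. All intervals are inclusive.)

0

Need earliest j ≥ 5 with (z ∨ ¬w), and z at every k in [5,j-1].
  j=5: rhs holds (empty prefix). k = 0.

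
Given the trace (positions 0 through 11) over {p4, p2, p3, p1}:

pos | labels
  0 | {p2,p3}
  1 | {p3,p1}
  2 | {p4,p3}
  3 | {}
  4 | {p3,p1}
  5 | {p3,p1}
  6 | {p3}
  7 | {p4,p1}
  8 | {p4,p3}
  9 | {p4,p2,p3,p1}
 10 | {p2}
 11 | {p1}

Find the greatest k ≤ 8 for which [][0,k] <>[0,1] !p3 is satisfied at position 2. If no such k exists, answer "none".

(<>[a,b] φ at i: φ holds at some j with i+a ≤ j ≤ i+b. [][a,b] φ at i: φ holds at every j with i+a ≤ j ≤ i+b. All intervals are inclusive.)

1

<>[0,1] !p3 must hold from j=2 onward; find where it first fails.
  j=2: holds
  j=3: holds
  j=4: fails
Holds on [2,3], so largest k = 1.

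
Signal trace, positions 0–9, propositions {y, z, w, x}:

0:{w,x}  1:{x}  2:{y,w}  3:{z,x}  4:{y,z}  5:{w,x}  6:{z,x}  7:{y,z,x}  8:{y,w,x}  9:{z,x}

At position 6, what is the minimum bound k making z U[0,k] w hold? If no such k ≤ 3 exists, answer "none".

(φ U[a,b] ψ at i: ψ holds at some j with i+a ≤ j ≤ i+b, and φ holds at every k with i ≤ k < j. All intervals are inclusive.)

Need earliest j ≥ 6 with w, and z at every k in [6,j-1].
  j=6: rhs fails.
  j=7: rhs fails.
  j=8: rhs holds; lhs holds on [6,7]. k = 2.

2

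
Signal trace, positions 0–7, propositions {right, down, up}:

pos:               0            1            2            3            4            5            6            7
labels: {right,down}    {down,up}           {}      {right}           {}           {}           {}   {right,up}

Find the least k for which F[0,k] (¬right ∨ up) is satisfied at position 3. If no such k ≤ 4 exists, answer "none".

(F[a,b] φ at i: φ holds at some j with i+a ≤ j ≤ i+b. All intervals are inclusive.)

1

Scan j = 3,4,… for (¬right ∨ up):
  j=3: fails
  j=4: holds
First hit at j=4, so smallest k = 4-3 = 1.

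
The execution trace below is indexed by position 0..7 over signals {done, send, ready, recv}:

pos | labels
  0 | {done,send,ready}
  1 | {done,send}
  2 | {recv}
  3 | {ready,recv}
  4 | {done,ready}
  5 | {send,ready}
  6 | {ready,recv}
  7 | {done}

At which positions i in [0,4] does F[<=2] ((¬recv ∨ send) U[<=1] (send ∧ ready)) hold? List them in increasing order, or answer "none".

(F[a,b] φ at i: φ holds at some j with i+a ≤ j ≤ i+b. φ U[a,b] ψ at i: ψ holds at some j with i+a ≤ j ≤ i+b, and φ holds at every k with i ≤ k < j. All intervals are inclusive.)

Evaluate at each i in [0,4]:
  i=0: ✓ (witness j=0)
  i=1: ✗ (none in [1,3])
  i=2: ✓ (witness j=4)
  i=3: ✓ (witness j=4)
  i=4: ✓ (witness j=4)

0, 2, 3, 4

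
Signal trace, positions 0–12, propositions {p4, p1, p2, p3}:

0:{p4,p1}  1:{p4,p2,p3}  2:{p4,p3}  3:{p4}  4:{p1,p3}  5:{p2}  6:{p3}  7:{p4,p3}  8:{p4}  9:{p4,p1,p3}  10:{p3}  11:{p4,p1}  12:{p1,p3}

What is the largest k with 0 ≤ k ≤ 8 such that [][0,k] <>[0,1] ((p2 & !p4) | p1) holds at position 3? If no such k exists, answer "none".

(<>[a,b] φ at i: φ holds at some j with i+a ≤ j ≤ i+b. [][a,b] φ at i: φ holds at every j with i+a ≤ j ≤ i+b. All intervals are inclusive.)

2

<>[0,1] ((p2 & !p4) | p1) must hold from j=3 onward; find where it first fails.
  j=3: holds
  j=4: holds
  j=5: holds
  j=6: fails
Holds on [3,5], so largest k = 2.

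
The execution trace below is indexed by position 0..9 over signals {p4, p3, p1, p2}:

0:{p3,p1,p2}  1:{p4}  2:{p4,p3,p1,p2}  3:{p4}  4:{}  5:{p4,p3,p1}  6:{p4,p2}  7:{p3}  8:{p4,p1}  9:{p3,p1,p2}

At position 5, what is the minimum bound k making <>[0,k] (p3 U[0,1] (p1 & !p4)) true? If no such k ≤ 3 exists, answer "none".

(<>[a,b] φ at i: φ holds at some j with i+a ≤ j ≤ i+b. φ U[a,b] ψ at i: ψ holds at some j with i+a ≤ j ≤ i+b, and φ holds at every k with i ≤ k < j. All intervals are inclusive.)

none

Scan j = 5,6,… for (p3 U[0,1] (p1 & !p4)):
  j=5: fails
  j=6: fails
  j=7: fails
  j=8: fails
No j in [5,8] satisfies it → none.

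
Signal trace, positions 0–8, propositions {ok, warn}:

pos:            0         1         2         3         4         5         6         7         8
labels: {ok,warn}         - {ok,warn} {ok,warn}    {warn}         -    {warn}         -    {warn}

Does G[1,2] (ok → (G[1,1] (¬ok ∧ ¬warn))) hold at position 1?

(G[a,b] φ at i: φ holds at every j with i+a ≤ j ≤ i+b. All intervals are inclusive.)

False

Check (ok → (G[1,1] (¬ok ∧ ¬warn))) at every j in [2,3]:
  j=2: antecedent true; consequent fails at 3 → ✗
  j=3: antecedent true; consequent fails at 4 → ✗
Fails at j=2 → formula fails.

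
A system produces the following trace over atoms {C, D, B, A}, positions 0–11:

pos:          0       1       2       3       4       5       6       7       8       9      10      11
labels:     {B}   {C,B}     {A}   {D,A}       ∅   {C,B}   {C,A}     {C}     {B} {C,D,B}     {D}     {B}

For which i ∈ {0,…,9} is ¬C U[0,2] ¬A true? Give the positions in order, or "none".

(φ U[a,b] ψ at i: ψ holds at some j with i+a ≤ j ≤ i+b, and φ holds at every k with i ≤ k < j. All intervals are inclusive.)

Evaluate at each i in [0,9]:
  i=0: ✓ (rhs at j=0)
  i=1: ✓ (rhs at j=1)
  i=2: ✓ (rhs at j=4; lhs holds on [2,3])
  i=3: ✓ (rhs at j=4; lhs holds on [3,3])
  i=4: ✓ (rhs at j=4)
  i=5: ✓ (rhs at j=5)
  i=6: ✗ (lhs fails at k=6 before rhs at j=7)
  i=7: ✓ (rhs at j=7)
  i=8: ✓ (rhs at j=8)
  i=9: ✓ (rhs at j=9)

0, 1, 2, 3, 4, 5, 7, 8, 9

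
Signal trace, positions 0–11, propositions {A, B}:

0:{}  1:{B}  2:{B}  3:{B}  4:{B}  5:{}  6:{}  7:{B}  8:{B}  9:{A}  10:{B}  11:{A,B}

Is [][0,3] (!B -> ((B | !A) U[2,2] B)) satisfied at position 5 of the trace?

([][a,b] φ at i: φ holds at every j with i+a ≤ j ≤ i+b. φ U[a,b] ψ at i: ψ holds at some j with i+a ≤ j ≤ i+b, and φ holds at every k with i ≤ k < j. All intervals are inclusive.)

Check (!B -> ((B | !A) U[2,2] B)) at every j in [5,8]:
  j=5: antecedent true; consequent holds → ✓
  j=6: antecedent true; consequent holds → ✓
  j=7: antecedent false → ✓
  j=8: antecedent false → ✓
All positions satisfy it → formula holds.

True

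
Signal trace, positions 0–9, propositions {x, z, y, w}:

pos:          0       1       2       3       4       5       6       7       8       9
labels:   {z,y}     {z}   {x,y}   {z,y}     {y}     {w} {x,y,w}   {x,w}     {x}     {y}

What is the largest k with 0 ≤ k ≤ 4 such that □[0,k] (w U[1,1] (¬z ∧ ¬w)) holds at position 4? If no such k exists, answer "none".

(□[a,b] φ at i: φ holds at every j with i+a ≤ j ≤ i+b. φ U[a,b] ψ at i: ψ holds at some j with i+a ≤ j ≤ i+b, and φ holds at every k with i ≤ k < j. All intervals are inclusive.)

none

(w U[1,1] (¬z ∧ ¬w)) must hold from j=4 onward; find where it first fails.
  j=4: fails → no k works.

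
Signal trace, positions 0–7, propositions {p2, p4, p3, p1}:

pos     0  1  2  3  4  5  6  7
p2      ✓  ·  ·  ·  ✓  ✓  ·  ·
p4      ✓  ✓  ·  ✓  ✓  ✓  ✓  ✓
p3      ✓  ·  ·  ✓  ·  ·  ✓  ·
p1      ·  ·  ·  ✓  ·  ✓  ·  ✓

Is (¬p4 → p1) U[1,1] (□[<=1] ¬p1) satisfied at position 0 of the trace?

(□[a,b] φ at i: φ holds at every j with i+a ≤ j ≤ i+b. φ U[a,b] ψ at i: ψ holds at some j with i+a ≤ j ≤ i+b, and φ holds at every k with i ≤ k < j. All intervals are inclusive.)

Need some j in [1,1] with □[<=1] ¬p1, and (¬p4 → p1) at every k in [0,j-1].
  j=1: □[<=1] ¬p1 holds; (¬p4 → p1) holds at every k in [0,0] → satisfied.

Yes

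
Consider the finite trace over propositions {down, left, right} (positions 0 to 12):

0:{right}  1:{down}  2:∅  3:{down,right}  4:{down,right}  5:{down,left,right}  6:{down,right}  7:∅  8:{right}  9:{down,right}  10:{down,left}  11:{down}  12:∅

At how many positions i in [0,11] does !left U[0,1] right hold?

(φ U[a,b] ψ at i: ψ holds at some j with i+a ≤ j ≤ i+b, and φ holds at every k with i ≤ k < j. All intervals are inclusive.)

9

Evaluate at each i in [0,11]:
  i=0: ✓ (rhs at j=0)
  i=1: ✗ (no rhs in [1,2])
  i=2: ✓ (rhs at j=3; lhs holds on [2,2])
  i=3: ✓ (rhs at j=3)
  i=4: ✓ (rhs at j=4)
  i=5: ✓ (rhs at j=5)
  i=6: ✓ (rhs at j=6)
  i=7: ✓ (rhs at j=8; lhs holds on [7,7])
  i=8: ✓ (rhs at j=8)
  i=9: ✓ (rhs at j=9)
  i=10: ✗ (no rhs in [10,11])
  i=11: ✗ (no rhs in [11,12])
Positions where it holds: {0, 2, 3, 4, 5, 6, 7, 8, 9} → 9.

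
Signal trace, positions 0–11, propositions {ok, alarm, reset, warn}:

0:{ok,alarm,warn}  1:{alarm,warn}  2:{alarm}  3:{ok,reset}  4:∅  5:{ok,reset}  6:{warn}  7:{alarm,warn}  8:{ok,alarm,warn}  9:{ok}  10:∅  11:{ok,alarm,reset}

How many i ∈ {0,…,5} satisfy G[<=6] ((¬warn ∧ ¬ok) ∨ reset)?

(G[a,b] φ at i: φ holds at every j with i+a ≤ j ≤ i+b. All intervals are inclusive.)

Evaluate at each i in [0,5]:
  i=0: ✗ (fails at j=0)
  i=1: ✗ (fails at j=1)
  i=2: ✗ (fails at j=6)
  i=3: ✗ (fails at j=6)
  i=4: ✗ (fails at j=6)
  i=5: ✗ (fails at j=6)
Positions where it holds: {} → 0.

0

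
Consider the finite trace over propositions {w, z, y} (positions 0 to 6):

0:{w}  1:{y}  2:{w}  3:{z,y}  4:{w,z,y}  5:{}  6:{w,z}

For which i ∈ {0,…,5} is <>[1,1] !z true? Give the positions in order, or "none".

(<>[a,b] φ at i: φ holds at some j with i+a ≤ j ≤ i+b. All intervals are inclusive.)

Evaluate at each i in [0,5]:
  i=0: ✓ (witness j=1)
  i=1: ✓ (witness j=2)
  i=2: ✗ (none in [3,3])
  i=3: ✗ (none in [4,4])
  i=4: ✓ (witness j=5)
  i=5: ✗ (none in [6,6])

0, 1, 4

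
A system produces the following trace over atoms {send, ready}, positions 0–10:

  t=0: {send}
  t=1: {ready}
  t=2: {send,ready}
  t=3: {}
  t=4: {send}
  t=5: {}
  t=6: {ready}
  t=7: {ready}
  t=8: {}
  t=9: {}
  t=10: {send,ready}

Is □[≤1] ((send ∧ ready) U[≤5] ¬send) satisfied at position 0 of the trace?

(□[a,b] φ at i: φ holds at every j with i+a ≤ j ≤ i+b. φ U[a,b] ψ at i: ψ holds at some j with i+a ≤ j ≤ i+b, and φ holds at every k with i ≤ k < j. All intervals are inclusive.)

Does not hold

Check ((send ∧ ready) U[≤5] ¬send) at every j in [0,1]:
  j=0: fails
  j=1: holds
Fails at j=0 → formula fails.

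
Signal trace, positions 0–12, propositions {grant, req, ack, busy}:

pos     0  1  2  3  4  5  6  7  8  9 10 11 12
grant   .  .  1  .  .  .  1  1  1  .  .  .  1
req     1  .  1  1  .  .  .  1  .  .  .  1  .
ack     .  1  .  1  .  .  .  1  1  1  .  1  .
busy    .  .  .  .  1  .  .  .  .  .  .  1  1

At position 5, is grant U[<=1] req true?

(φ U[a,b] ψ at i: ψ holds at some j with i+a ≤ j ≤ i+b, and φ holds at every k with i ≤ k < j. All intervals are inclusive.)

Does not hold

Need some j in [5,6] with req, and grant at every k in [5,j-1].
  j=5: req false.
  j=6: req false.
No j in the window works → until fails.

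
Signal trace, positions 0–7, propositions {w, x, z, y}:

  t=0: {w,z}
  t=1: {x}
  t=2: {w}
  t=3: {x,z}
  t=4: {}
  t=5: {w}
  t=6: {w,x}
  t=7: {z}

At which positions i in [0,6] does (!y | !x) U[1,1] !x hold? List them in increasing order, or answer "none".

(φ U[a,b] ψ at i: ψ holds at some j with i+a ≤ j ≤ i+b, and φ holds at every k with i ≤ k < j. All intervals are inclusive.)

1, 3, 4, 6

Evaluate at each i in [0,6]:
  i=0: ✗ (no rhs in [1,1])
  i=1: ✓ (rhs at j=2; lhs holds on [1,1])
  i=2: ✗ (no rhs in [3,3])
  i=3: ✓ (rhs at j=4; lhs holds on [3,3])
  i=4: ✓ (rhs at j=5; lhs holds on [4,4])
  i=5: ✗ (no rhs in [6,6])
  i=6: ✓ (rhs at j=7; lhs holds on [6,6])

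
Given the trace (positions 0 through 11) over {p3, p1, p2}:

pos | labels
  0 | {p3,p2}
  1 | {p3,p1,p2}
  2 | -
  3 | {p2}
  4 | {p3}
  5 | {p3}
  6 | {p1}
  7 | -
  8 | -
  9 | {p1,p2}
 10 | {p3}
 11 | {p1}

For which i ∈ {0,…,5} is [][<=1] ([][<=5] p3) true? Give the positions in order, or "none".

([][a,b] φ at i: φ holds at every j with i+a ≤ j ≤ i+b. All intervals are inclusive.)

Evaluate at each i in [0,5]:
  i=0: ✗ (fails at j=0)
  i=1: ✗ (fails at j=1)
  i=2: ✗ (fails at j=2)
  i=3: ✗ (fails at j=3)
  i=4: ✗ (fails at j=4)
  i=5: ✗ (fails at j=5)

none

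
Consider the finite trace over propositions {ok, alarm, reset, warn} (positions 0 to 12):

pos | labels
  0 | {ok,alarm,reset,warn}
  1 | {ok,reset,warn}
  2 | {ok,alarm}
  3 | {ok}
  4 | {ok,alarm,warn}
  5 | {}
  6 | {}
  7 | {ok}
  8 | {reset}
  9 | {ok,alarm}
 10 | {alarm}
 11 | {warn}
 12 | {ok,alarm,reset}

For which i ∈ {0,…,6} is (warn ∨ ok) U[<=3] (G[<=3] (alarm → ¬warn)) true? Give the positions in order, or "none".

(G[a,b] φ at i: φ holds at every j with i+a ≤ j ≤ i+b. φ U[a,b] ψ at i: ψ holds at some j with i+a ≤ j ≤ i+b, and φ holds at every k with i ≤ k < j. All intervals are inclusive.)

2, 3, 4, 5, 6

Evaluate at each i in [0,6]:
  i=0: ✗ (no rhs in [0,3])
  i=1: ✗ (no rhs in [1,4])
  i=2: ✓ (rhs at j=5; lhs holds on [2,4])
  i=3: ✓ (rhs at j=5; lhs holds on [3,4])
  i=4: ✓ (rhs at j=5; lhs holds on [4,4])
  i=5: ✓ (rhs at j=5)
  i=6: ✓ (rhs at j=6)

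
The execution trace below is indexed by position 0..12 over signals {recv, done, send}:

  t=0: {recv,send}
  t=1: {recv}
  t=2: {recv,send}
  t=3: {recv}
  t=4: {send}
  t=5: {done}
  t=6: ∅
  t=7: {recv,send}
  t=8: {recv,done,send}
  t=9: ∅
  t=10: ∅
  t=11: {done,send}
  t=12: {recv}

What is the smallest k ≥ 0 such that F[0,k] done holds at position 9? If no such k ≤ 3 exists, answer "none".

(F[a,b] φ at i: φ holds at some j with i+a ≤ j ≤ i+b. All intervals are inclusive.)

2

Scan j = 9,10,… for done:
  j=9: fails
  j=10: fails
  j=11: holds
First hit at j=11, so smallest k = 11-9 = 2.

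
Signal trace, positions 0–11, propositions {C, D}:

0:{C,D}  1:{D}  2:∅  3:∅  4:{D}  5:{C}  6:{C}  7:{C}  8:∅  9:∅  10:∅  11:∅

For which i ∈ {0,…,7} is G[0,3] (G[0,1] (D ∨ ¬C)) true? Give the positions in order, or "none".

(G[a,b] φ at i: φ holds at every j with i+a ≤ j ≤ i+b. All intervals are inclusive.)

Evaluate at each i in [0,7]:
  i=0: ✓ (all of [0,3])
  i=1: ✗ (fails at j=4)
  i=2: ✗ (fails at j=4)
  i=3: ✗ (fails at j=4)
  i=4: ✗ (fails at j=4)
  i=5: ✗ (fails at j=5)
  i=6: ✗ (fails at j=6)
  i=7: ✗ (fails at j=7)

0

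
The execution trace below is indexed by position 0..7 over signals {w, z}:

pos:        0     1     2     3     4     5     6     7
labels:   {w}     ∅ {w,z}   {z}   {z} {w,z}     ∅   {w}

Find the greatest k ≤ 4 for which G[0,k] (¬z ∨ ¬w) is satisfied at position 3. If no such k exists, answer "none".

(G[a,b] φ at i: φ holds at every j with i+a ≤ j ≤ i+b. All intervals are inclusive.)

(¬z ∨ ¬w) must hold from j=3 onward; find where it first fails.
  j=3: holds
  j=4: holds
  j=5: fails
Holds on [3,4], so largest k = 1.

1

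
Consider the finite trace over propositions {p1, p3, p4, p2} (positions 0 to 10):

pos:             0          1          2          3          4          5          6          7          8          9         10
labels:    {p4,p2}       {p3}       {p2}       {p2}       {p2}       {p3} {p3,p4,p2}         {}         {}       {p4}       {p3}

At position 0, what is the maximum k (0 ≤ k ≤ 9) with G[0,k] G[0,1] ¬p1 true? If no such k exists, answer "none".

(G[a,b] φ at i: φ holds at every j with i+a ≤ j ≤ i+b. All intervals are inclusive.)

9

G[0,1] ¬p1 must hold from j=0 onward; find where it first fails.
  j=0: holds
  j=1: holds
  j=2: holds
  j=3: holds
  j=4: holds
  j=5: holds
  j=6: holds
  j=7: holds
  j=8: holds
  j=9: holds
Holds through j=9; largest k = 9.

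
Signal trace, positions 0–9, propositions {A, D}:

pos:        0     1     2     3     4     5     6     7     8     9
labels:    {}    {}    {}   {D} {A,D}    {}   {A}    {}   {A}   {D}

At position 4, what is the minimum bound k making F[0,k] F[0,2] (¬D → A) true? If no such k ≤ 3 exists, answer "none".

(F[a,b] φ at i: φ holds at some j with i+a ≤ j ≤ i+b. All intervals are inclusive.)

Scan j = 4,5,… for F[0,2] (¬D → A):
  j=4: holds
First hit at j=4, so smallest k = 4-4 = 0.

0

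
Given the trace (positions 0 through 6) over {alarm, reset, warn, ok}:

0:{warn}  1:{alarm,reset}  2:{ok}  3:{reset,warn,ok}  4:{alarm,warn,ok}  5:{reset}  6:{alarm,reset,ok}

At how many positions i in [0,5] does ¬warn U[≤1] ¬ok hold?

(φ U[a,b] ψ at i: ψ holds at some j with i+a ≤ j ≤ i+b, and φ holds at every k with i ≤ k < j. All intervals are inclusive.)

3

Evaluate at each i in [0,5]:
  i=0: ✓ (rhs at j=0)
  i=1: ✓ (rhs at j=1)
  i=2: ✗ (no rhs in [2,3])
  i=3: ✗ (no rhs in [3,4])
  i=4: ✗ (lhs fails at k=4 before rhs at j=5)
  i=5: ✓ (rhs at j=5)
Positions where it holds: {0, 1, 5} → 3.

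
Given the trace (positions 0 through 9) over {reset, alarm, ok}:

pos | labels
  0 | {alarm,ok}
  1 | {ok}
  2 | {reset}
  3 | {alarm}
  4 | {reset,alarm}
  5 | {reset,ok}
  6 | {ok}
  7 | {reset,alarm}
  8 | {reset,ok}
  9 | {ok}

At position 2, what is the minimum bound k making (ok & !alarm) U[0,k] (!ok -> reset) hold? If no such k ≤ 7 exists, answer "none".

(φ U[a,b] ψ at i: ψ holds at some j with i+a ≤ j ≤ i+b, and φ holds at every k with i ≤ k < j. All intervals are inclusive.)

0

Need earliest j ≥ 2 with (!ok -> reset), and (ok & !alarm) at every k in [2,j-1].
  j=2: rhs holds (empty prefix). k = 0.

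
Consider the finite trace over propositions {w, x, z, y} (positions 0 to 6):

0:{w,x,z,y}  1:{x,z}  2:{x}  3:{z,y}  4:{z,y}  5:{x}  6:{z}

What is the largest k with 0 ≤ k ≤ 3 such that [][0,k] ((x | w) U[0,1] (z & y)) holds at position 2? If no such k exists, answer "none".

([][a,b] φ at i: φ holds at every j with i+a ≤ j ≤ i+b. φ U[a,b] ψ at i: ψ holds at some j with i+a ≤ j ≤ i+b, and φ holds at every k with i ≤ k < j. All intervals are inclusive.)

2

((x | w) U[0,1] (z & y)) must hold from j=2 onward; find where it first fails.
  j=2: holds
  j=3: holds
  j=4: holds
  j=5: fails
Holds on [2,4], so largest k = 2.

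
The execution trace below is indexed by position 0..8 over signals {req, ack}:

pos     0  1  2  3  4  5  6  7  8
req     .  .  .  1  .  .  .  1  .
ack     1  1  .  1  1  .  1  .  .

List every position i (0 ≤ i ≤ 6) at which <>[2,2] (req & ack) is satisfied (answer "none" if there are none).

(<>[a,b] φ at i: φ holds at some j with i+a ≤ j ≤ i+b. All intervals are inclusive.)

1

Evaluate at each i in [0,6]:
  i=0: ✗ (none in [2,2])
  i=1: ✓ (witness j=3)
  i=2: ✗ (none in [4,4])
  i=3: ✗ (none in [5,5])
  i=4: ✗ (none in [6,6])
  i=5: ✗ (none in [7,7])
  i=6: ✗ (none in [8,8])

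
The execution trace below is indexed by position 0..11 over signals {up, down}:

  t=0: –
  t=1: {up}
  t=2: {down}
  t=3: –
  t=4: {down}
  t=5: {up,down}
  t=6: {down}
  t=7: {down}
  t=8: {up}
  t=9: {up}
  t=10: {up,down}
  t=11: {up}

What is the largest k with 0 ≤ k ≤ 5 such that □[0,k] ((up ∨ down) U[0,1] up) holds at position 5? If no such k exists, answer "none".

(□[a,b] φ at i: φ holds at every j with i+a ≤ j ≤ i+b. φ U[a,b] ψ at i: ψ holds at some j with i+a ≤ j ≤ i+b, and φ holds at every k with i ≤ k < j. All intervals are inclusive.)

0

((up ∨ down) U[0,1] up) must hold from j=5 onward; find where it first fails.
  j=5: holds
  j=6: fails
Holds on [5,5], so largest k = 0.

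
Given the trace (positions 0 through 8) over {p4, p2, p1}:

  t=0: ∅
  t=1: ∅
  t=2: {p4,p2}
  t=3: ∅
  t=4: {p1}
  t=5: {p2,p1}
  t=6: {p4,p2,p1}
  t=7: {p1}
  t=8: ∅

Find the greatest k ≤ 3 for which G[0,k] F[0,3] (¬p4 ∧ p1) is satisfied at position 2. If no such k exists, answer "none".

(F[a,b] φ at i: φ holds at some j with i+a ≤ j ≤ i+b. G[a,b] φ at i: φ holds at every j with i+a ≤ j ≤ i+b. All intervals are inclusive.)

F[0,3] (¬p4 ∧ p1) must hold from j=2 onward; find where it first fails.
  j=2: holds
  j=3: holds
  j=4: holds
  j=5: holds
Holds through j=5; largest k = 3.

3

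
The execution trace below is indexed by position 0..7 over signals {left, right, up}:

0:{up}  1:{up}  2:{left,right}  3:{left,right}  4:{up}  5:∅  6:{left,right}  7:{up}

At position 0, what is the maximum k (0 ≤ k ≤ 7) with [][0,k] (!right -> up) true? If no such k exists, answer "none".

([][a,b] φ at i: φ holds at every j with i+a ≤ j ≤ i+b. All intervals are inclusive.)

4

(!right -> up) must hold from j=0 onward; find where it first fails.
  j=0: holds
  j=1: holds
  j=2: holds
  j=3: holds
  j=4: holds
  j=5: fails
Holds on [0,4], so largest k = 4.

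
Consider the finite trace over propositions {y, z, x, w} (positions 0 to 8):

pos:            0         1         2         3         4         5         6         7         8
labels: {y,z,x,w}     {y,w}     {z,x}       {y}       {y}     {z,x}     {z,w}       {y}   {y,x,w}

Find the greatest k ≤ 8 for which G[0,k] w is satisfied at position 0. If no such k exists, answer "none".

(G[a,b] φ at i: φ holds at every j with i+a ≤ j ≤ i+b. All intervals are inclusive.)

1

w must hold from j=0 onward; find where it first fails.
  j=0: holds
  j=1: holds
  j=2: fails
Holds on [0,1], so largest k = 1.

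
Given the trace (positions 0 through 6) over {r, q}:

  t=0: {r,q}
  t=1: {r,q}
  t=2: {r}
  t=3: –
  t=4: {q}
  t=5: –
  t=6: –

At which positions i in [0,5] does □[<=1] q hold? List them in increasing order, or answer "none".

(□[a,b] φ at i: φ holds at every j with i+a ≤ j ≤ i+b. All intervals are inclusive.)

0

Evaluate at each i in [0,5]:
  i=0: ✓ (all of [0,1])
  i=1: ✗ (fails at j=2)
  i=2: ✗ (fails at j=2)
  i=3: ✗ (fails at j=3)
  i=4: ✗ (fails at j=5)
  i=5: ✗ (fails at j=5)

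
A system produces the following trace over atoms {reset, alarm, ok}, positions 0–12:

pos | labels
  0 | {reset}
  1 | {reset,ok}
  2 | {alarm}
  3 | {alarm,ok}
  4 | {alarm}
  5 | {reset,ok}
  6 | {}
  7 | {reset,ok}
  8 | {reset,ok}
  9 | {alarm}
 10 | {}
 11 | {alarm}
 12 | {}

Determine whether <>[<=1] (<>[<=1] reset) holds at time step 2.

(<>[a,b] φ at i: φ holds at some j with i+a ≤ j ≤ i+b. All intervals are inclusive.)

Does not hold

Check <>[<=1] reset at each j in [2,3]:
  j=2: fails (none in [2,3])
  j=3: fails (none in [3,4])
No position in the window satisfies it → formula fails.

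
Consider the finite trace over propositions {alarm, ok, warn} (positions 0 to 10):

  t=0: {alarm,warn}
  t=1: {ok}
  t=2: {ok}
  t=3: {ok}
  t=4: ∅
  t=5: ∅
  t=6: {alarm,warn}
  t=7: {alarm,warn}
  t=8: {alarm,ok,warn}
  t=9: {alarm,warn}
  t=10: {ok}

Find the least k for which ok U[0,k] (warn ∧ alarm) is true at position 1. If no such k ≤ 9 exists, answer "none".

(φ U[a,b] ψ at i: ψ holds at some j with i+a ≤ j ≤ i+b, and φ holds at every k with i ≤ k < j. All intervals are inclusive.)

none

Need earliest j ≥ 1 with (warn ∧ alarm), and ok at every k in [1,j-1].
  j=1: rhs fails.
  j=2: rhs fails.
  j=3: rhs fails.
  j=4: rhs fails.
  j=5: rhs fails.
  j=6: rhs holds but lhs fails at k=4.
  j=7: rhs holds but lhs fails at k=4.
  j=8: rhs holds but lhs fails at k=4.
  j=9: rhs holds but lhs fails at k=4.
  j=10: rhs fails.
No witness within the range → none.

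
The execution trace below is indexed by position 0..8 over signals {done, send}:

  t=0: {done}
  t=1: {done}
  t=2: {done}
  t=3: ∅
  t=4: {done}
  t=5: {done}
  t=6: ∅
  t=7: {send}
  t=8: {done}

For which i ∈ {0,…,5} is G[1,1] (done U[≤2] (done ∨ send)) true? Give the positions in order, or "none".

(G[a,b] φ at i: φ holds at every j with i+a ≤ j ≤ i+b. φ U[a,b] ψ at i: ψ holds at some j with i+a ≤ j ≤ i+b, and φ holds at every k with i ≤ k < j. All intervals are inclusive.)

Evaluate at each i in [0,5]:
  i=0: ✓ (all of [1,1])
  i=1: ✓ (all of [2,2])
  i=2: ✗ (fails at j=3)
  i=3: ✓ (all of [4,4])
  i=4: ✓ (all of [5,5])
  i=5: ✗ (fails at j=6)

0, 1, 3, 4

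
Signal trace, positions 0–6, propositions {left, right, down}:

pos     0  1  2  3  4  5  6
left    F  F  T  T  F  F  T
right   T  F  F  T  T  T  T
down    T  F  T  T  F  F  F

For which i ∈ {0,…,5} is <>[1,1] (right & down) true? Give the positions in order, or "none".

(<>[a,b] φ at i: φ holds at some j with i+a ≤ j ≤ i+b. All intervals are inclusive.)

2

Evaluate at each i in [0,5]:
  i=0: ✗ (none in [1,1])
  i=1: ✗ (none in [2,2])
  i=2: ✓ (witness j=3)
  i=3: ✗ (none in [4,4])
  i=4: ✗ (none in [5,5])
  i=5: ✗ (none in [6,6])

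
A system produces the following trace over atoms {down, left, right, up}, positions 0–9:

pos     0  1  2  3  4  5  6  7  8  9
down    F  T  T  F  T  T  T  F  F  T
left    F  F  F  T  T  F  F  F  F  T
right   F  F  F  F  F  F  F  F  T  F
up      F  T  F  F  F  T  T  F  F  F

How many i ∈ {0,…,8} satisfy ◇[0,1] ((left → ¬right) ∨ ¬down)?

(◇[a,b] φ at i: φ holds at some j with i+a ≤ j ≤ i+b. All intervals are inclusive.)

9

Evaluate at each i in [0,8]:
  i=0: ✓ (witness j=0)
  i=1: ✓ (witness j=1)
  i=2: ✓ (witness j=2)
  i=3: ✓ (witness j=3)
  i=4: ✓ (witness j=4)
  i=5: ✓ (witness j=5)
  i=6: ✓ (witness j=6)
  i=7: ✓ (witness j=7)
  i=8: ✓ (witness j=8)
Positions where it holds: {0, 1, 2, 3, 4, 5, 6, 7, 8} → 9.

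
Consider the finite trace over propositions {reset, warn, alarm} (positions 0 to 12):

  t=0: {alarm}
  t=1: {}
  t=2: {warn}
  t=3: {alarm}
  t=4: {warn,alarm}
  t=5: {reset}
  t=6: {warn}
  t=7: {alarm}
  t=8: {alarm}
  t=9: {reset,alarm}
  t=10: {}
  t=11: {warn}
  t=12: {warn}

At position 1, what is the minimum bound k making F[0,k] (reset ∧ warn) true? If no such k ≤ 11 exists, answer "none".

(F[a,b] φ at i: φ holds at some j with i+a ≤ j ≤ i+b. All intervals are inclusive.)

none

Scan j = 1,2,… for (reset ∧ warn):
  j=1: fails
  j=2: fails
  j=3: fails
  j=4: fails
  j=5: fails
  j=6: fails
  j=7: fails
  j=8: fails
  j=9: fails
  j=10: fails
  j=11: fails
  j=12: fails
No j in [1,12] satisfies it → none.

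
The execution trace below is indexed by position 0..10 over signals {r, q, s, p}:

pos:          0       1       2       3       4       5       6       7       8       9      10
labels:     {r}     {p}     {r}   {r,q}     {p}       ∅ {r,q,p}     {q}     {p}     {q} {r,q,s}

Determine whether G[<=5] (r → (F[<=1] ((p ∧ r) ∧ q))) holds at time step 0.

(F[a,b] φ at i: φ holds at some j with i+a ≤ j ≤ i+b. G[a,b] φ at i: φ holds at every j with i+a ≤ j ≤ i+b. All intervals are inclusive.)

Does not hold

Check (r → (F[<=1] ((p ∧ r) ∧ q))) at every j in [0,5]:
  j=0: antecedent true; consequent fails (none in [0,1]) → ✗
  j=1: antecedent false → ✓
  j=2: antecedent true; consequent fails (none in [2,3]) → ✗
  j=3: antecedent true; consequent fails (none in [3,4]) → ✗
  j=4: antecedent false → ✓
  j=5: antecedent false → ✓
Fails at j=0 → formula fails.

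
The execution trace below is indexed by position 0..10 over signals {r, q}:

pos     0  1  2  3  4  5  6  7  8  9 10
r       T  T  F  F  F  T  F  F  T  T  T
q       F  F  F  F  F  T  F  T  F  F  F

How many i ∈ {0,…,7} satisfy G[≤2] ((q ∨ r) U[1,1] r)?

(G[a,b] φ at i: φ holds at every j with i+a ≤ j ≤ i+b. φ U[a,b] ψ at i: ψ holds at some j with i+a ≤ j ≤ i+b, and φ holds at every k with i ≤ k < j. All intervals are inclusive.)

Evaluate at each i in [0,7]:
  i=0: ✗ (fails at j=1)
  i=1: ✗ (fails at j=1)
  i=2: ✗ (fails at j=2)
  i=3: ✗ (fails at j=3)
  i=4: ✗ (fails at j=4)
  i=5: ✗ (fails at j=5)
  i=6: ✗ (fails at j=6)
  i=7: ✓ (all of [7,9])
Positions where it holds: {7} → 1.

1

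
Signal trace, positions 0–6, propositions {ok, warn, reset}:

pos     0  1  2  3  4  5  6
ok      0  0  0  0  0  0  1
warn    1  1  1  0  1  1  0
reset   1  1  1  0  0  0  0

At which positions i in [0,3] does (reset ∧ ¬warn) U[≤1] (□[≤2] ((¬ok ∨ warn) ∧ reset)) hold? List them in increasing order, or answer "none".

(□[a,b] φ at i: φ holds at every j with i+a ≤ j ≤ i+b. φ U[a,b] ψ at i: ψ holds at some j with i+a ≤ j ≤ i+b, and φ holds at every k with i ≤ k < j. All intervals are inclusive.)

0

Evaluate at each i in [0,3]:
  i=0: ✓ (rhs at j=0)
  i=1: ✗ (no rhs in [1,2])
  i=2: ✗ (no rhs in [2,3])
  i=3: ✗ (no rhs in [3,4])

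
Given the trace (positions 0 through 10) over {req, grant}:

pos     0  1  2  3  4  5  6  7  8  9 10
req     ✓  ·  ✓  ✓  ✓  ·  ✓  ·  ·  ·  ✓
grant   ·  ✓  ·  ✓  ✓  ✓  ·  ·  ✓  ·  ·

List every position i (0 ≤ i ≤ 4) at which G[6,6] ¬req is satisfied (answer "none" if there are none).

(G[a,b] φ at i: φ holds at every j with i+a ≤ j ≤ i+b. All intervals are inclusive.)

Evaluate at each i in [0,4]:
  i=0: ✗ (fails at j=6)
  i=1: ✓ (all of [7,7])
  i=2: ✓ (all of [8,8])
  i=3: ✓ (all of [9,9])
  i=4: ✗ (fails at j=10)

1, 2, 3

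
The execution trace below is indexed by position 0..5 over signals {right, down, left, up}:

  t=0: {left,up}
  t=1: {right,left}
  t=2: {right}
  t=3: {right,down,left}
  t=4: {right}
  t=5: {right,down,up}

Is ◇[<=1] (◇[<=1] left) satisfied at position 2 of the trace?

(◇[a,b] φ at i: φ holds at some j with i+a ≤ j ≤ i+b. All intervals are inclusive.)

Yes

Check ◇[<=1] left at each j in [2,3]:
  j=2: holds (witness at 3)
  j=3: holds (witness at 3)
Found at j=2 → formula holds.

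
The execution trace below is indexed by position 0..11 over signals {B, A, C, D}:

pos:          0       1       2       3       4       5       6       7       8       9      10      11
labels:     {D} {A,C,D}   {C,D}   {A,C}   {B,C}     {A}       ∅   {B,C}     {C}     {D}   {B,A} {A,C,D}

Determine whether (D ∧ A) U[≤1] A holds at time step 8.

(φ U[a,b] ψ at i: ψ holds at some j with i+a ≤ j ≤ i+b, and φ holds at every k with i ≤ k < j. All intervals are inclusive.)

Does not hold

Need some j in [8,9] with A, and (D ∧ A) at every k in [8,j-1].
  j=8: A false.
  j=9: A false.
No j in the window works → until fails.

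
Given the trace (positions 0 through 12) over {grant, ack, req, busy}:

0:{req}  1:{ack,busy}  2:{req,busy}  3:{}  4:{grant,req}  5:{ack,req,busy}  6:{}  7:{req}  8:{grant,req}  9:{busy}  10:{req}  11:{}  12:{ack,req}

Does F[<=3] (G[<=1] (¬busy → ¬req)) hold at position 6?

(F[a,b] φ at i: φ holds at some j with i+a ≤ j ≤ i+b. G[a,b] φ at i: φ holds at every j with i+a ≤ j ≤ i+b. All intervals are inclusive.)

Check G[<=1] (¬busy → ¬req) at each j in [6,9]:
  j=6: fails at 7
  j=7: fails at 7
  j=8: fails at 8
  j=9: fails at 10
No position in the window satisfies it → formula fails.

Does not hold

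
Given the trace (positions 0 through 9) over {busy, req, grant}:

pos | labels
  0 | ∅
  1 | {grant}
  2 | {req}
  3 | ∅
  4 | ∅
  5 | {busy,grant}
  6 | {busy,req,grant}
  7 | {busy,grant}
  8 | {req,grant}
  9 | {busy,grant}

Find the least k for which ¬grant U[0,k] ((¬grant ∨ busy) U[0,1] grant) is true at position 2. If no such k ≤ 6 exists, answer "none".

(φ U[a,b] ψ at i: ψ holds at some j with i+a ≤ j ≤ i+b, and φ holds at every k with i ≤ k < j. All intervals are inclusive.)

Need earliest j ≥ 2 with ((¬grant ∨ busy) U[0,1] grant), and ¬grant at every k in [2,j-1].
  j=2: rhs fails.
  j=3: rhs fails.
  j=4: rhs holds; lhs holds on [2,3]. k = 2.

2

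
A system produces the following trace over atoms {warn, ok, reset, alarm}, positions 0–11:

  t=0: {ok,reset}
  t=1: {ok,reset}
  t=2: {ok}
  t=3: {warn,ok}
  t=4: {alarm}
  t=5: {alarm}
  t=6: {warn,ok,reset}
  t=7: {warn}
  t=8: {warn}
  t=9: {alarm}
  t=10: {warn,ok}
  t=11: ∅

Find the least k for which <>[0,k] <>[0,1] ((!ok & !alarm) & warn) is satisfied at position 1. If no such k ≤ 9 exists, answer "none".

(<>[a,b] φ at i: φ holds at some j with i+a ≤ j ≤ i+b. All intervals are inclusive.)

5

Scan j = 1,2,… for <>[0,1] ((!ok & !alarm) & warn):
  j=1: fails
  j=2: fails
  j=3: fails
  j=4: fails
  j=5: fails
  j=6: holds
First hit at j=6, so smallest k = 6-1 = 5.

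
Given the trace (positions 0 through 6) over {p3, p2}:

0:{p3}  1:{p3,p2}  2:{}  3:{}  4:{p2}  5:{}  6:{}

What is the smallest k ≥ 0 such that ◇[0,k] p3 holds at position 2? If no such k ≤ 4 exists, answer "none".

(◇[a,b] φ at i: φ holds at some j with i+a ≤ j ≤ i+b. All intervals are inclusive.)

Scan j = 2,3,… for p3:
  j=2: fails
  j=3: fails
  j=4: fails
  j=5: fails
  j=6: fails
No j in [2,6] satisfies it → none.

none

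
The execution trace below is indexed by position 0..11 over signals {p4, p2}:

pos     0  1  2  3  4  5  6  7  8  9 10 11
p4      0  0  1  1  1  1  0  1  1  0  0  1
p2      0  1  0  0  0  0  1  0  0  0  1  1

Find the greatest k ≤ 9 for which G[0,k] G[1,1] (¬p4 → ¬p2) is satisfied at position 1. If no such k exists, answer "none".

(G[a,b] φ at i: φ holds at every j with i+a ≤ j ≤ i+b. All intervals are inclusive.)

G[1,1] (¬p4 → ¬p2) must hold from j=1 onward; find where it first fails.
  j=1: holds
  j=2: holds
  j=3: holds
  j=4: holds
  j=5: fails
Holds on [1,4], so largest k = 3.

3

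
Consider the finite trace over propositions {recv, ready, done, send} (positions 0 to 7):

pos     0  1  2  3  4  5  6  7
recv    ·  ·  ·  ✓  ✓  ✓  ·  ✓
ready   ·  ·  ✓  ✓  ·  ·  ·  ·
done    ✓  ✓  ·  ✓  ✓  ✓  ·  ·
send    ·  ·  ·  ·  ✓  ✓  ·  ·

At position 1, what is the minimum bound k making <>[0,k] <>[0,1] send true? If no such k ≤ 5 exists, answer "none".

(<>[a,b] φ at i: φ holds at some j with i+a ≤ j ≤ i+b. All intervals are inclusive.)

Scan j = 1,2,… for <>[0,1] send:
  j=1: fails
  j=2: fails
  j=3: holds
First hit at j=3, so smallest k = 3-1 = 2.

2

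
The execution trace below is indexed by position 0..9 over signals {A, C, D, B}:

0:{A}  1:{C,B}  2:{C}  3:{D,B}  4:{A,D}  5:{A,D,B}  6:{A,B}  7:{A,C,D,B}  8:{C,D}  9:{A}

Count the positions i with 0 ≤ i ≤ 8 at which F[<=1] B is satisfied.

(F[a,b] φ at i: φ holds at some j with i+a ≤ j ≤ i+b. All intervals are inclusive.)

Evaluate at each i in [0,8]:
  i=0: ✓ (witness j=1)
  i=1: ✓ (witness j=1)
  i=2: ✓ (witness j=3)
  i=3: ✓ (witness j=3)
  i=4: ✓ (witness j=5)
  i=5: ✓ (witness j=5)
  i=6: ✓ (witness j=6)
  i=7: ✓ (witness j=7)
  i=8: ✗ (none in [8,9])
Positions where it holds: {0, 1, 2, 3, 4, 5, 6, 7} → 8.

8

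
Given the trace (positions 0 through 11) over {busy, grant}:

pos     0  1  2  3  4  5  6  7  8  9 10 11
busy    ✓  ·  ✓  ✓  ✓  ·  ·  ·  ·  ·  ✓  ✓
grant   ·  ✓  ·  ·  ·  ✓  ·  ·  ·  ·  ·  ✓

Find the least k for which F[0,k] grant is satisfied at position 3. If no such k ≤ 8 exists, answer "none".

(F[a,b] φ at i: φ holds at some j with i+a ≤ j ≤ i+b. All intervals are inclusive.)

2

Scan j = 3,4,… for grant:
  j=3: fails
  j=4: fails
  j=5: holds
First hit at j=5, so smallest k = 5-3 = 2.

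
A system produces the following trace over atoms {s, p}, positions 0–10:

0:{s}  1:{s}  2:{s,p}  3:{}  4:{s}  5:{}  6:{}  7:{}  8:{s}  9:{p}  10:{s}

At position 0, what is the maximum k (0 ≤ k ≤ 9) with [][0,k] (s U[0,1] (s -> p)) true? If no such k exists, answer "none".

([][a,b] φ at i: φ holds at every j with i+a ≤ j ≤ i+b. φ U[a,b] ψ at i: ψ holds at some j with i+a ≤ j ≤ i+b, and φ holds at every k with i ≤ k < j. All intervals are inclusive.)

(s U[0,1] (s -> p)) must hold from j=0 onward; find where it first fails.
  j=0: fails → no k works.

none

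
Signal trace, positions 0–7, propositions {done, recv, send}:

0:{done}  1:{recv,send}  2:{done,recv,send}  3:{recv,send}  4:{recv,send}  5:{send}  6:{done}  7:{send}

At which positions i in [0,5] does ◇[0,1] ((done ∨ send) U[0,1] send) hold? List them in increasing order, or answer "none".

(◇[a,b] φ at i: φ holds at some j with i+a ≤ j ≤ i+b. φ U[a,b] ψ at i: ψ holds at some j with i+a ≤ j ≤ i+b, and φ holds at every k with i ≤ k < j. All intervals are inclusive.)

0, 1, 2, 3, 4, 5

Evaluate at each i in [0,5]:
  i=0: ✓ (witness j=0)
  i=1: ✓ (witness j=1)
  i=2: ✓ (witness j=2)
  i=3: ✓ (witness j=3)
  i=4: ✓ (witness j=4)
  i=5: ✓ (witness j=5)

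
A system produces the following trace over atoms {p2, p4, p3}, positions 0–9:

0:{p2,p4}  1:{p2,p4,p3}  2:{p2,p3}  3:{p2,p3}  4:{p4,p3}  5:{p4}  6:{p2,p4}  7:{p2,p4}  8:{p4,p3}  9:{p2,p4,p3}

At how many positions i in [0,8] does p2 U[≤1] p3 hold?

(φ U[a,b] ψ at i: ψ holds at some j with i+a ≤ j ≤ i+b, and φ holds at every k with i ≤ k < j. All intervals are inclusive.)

Evaluate at each i in [0,8]:
  i=0: ✓ (rhs at j=1; lhs holds on [0,0])
  i=1: ✓ (rhs at j=1)
  i=2: ✓ (rhs at j=2)
  i=3: ✓ (rhs at j=3)
  i=4: ✓ (rhs at j=4)
  i=5: ✗ (no rhs in [5,6])
  i=6: ✗ (no rhs in [6,7])
  i=7: ✓ (rhs at j=8; lhs holds on [7,7])
  i=8: ✓ (rhs at j=8)
Positions where it holds: {0, 1, 2, 3, 4, 7, 8} → 7.

7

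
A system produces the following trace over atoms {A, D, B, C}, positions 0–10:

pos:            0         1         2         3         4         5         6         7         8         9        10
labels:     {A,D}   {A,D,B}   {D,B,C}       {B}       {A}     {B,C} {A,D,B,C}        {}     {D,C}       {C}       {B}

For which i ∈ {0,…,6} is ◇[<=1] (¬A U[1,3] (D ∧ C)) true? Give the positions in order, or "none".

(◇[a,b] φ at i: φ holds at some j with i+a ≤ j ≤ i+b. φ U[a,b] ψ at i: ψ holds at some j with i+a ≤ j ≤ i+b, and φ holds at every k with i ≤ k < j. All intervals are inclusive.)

4, 5, 6

Evaluate at each i in [0,6]:
  i=0: ✗ (none in [0,1])
  i=1: ✗ (none in [1,2])
  i=2: ✗ (none in [2,3])
  i=3: ✗ (none in [3,4])
  i=4: ✓ (witness j=5)
  i=5: ✓ (witness j=5)
  i=6: ✓ (witness j=7)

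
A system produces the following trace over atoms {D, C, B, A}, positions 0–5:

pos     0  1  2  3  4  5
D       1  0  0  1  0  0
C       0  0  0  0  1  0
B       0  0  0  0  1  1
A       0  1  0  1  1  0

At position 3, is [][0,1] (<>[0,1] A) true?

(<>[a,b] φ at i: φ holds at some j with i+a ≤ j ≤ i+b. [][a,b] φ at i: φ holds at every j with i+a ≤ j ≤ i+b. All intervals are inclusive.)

Check <>[0,1] A at every j in [3,4]:
  j=3: holds (witness at 3)
  j=4: holds (witness at 4)
All positions satisfy it → formula holds.

Yes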